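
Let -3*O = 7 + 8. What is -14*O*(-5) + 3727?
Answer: 3377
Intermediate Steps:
O = -5 (O = -(7 + 8)/3 = -⅓*15 = -5)
-14*O*(-5) + 3727 = -14*(-5)*(-5) + 3727 = 70*(-5) + 3727 = -350 + 3727 = 3377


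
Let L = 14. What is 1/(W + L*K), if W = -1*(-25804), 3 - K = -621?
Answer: 1/34540 ≈ 2.8952e-5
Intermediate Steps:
K = 624 (K = 3 - 1*(-621) = 3 + 621 = 624)
W = 25804
1/(W + L*K) = 1/(25804 + 14*624) = 1/(25804 + 8736) = 1/34540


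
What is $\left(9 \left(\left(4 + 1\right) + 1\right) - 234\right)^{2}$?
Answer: $32400$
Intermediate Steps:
$\left(9 \left(\left(4 + 1\right) + 1\right) - 234\right)^{2} = \left(9 \left(5 + 1\right) - 234\right)^{2} = \left(9 \cdot 6 - 234\right)^{2} = \left(54 - 234\right)^{2} = \left(-180\right)^{2} = 32400$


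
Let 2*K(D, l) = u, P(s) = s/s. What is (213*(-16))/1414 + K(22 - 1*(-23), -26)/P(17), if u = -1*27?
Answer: -22497/1414 ≈ -15.910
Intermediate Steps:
u = -27
P(s) = 1
K(D, l) = -27/2 (K(D, l) = (½)*(-27) = -27/2)
(213*(-16))/1414 + K(22 - 1*(-23), -26)/P(17) = (213*(-16))/1414 - 27/2/1 = -3408*1/1414 - 27/2*1 = -1704/707 - 27/2 = -22497/1414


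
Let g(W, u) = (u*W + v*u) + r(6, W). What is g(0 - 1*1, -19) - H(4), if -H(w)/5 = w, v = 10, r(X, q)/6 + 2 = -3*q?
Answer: -145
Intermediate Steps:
r(X, q) = -12 - 18*q (r(X, q) = -12 + 6*(-3*q) = -12 - 18*q)
g(W, u) = -12 - 18*W + 10*u + W*u (g(W, u) = (u*W + 10*u) + (-12 - 18*W) = (W*u + 10*u) + (-12 - 18*W) = (10*u + W*u) + (-12 - 18*W) = -12 - 18*W + 10*u + W*u)
H(w) = -5*w
g(0 - 1*1, -19) - H(4) = (-12 - 18*(0 - 1*1) + 10*(-19) + (0 - 1*1)*(-19)) - (-5)*4 = (-12 - 18*(0 - 1) - 190 + (0 - 1)*(-19)) - 1*(-20) = (-12 - 18*(-1) - 190 - 1*(-19)) + 20 = (-12 + 18 - 190 + 19) + 20 = -165 + 20 = -145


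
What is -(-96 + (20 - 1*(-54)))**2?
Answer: -484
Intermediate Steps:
-(-96 + (20 - 1*(-54)))**2 = -(-96 + (20 + 54))**2 = -(-96 + 74)**2 = -1*(-22)**2 = -1*484 = -484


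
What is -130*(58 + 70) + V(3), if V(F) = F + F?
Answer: -16634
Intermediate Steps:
V(F) = 2*F
-130*(58 + 70) + V(3) = -130*(58 + 70) + 2*3 = -130*128 + 6 = -16640 + 6 = -16634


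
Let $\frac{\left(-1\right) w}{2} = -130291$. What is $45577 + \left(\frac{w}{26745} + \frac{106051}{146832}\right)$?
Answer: $\frac{19891441390211}{436335760} \approx 45587.0$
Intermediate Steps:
$w = 260582$ ($w = \left(-2\right) \left(-130291\right) = 260582$)
$45577 + \left(\frac{w}{26745} + \frac{106051}{146832}\right) = 45577 + \left(\frac{260582}{26745} + \frac{106051}{146832}\right) = 45577 + \frac{4566456691}{436335760} = \frac{19891441390211}{436335760}$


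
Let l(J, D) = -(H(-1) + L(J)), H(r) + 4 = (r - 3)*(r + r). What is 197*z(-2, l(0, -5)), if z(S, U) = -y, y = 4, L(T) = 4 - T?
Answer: -788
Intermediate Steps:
H(r) = -4 + 2*r*(-3 + r) (H(r) = -4 + (r - 3)*(r + r) = -4 + (-3 + r)*(2*r) = -4 + 2*r*(-3 + r))
l(J, D) = -8 + J (l(J, D) = -((-4 - 6*(-1) + 2*(-1)²) + (4 - J)) = -((-4 + 6 + 2*1) + (4 - J)) = -((-4 + 6 + 2) + (4 - J)) = -(4 + (4 - J)) = -(8 - J) = -8 + J)
z(S, U) = -4 (z(S, U) = -1*4 = -4)
197*z(-2, l(0, -5)) = 197*(-4) = -788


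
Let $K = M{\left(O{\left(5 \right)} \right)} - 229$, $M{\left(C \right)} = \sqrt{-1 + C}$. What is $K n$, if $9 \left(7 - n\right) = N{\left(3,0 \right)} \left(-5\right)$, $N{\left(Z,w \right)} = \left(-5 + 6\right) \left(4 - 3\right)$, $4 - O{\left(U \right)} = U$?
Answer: $- \frac{15572}{9} + \frac{68 i \sqrt{2}}{9} \approx -1730.2 + 10.685 i$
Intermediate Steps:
$O{\left(U \right)} = 4 - U$
$N{\left(Z,w \right)} = 1$ ($N{\left(Z,w \right)} = 1 \cdot 1 = 1$)
$n = \frac{68}{9}$ ($n = 7 - \frac{1 \left(-5\right)}{9} = 7 - - \frac{5}{9} = 7 + \frac{5}{9} = \frac{68}{9} \approx 7.5556$)
$K = -229 + i \sqrt{2}$ ($K = \sqrt{-1 + \left(4 - 5\right)} - 229 = \sqrt{-1 - 1} - 229 = \sqrt{-2} - 229 = i \sqrt{2} - 229 = -229 + i \sqrt{2} \approx -229.0 + 1.4142 i$)
$K n = \left(-229 + i \sqrt{2}\right) \frac{68}{9} = - \frac{15572}{9} + \frac{68 i \sqrt{2}}{9}$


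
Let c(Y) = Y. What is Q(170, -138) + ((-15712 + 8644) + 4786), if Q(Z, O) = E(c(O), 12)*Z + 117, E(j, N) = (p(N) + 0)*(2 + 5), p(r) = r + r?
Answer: 26395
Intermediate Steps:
p(r) = 2*r
E(j, N) = 14*N (E(j, N) = (2*N + 0)*(2 + 5) = (2*N)*7 = 14*N)
Q(Z, O) = 117 + 168*Z (Q(Z, O) = (14*12)*Z + 117 = 168*Z + 117 = 117 + 168*Z)
Q(170, -138) + ((-15712 + 8644) + 4786) = (117 + 168*170) + ((-15712 + 8644) + 4786) = (117 + 28560) + (-7068 + 4786) = 28677 - 2282 = 26395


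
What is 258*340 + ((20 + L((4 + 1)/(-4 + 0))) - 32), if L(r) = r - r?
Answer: 87708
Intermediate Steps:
L(r) = 0
258*340 + ((20 + L((4 + 1)/(-4 + 0))) - 32) = 258*340 + ((20 + 0) - 32) = 87720 + (20 - 32) = 87720 - 12 = 87708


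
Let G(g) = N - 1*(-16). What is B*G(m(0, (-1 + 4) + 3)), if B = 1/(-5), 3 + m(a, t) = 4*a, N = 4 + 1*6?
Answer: -26/5 ≈ -5.2000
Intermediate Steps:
N = 10 (N = 4 + 6 = 10)
m(a, t) = -3 + 4*a
B = -1/5 ≈ -0.20000
G(g) = 26 (G(g) = 10 - 1*(-16) = 10 + 16 = 26)
B*G(m(0, (-1 + 4) + 3)) = -1/5*26 = -26/5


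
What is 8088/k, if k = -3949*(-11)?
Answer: 8088/43439 ≈ 0.18619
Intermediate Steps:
k = 43439
8088/k = 8088/43439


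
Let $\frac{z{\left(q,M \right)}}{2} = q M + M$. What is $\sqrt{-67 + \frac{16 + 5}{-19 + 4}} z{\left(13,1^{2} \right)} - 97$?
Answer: $-97 + \frac{84 i \sqrt{190}}{5} \approx -97.0 + 231.57 i$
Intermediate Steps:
$z{\left(q,M \right)} = 2 M + 2 M q$ ($z{\left(q,M \right)} = 2 \left(q M + M\right) = 2 \left(M q + M\right) = 2 \left(M + M q\right) = 2 M + 2 M q$)
$\sqrt{-67 + \frac{16 + 5}{-19 + 4}} z{\left(13,1^{2} \right)} - 97 = \sqrt{-67 + \frac{16 + 5}{-19 + 4}} \cdot 2 \cdot 1^{2} \left(1 + 13\right) - 97 = \sqrt{-67 + \frac{21}{-15}} \cdot 2 \cdot 1 \cdot 14 - 97 = \sqrt{-67 + 21 \left(- \frac{1}{15}\right)} 28 - 97 = \sqrt{-67 - \frac{7}{5}} \cdot 28 - 97 = \sqrt{- \frac{342}{5}} \cdot 28 - 97 = \frac{3 i \sqrt{190}}{5} \cdot 28 - 97 = \frac{84 i \sqrt{190}}{5} - 97 = -97 + \frac{84 i \sqrt{190}}{5}$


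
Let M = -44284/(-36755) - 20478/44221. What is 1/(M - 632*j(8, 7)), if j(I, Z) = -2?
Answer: 1625342855/2055638982594 ≈ 0.00079068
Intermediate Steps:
M = 1205613874/1625342855 (M = -44284*(-1/36755) - 20478*1/44221 = 44284/36755 - 20478/44221 = 1205613874/1625342855 ≈ 0.74176)
1/(M - 632*j(8, 7)) = 1/(1205613874/1625342855 - 632*(-2)) = 1/(1205613874/1625342855 + 1264) = 1/(2055638982594/1625342855) = 1625342855/2055638982594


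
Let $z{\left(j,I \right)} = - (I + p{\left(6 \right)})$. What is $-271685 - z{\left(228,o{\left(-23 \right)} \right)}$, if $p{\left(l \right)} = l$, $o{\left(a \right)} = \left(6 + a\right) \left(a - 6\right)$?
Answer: $-271186$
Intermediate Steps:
$o{\left(a \right)} = \left(-6 + a\right) \left(6 + a\right)$ ($o{\left(a \right)} = \left(6 + a\right) \left(-6 + a\right) = \left(-6 + a\right) \left(6 + a\right)$)
$z{\left(j,I \right)} = -6 - I$ ($z{\left(j,I \right)} = - (I + 6) = - (6 + I) = -6 - I$)
$-271685 - z{\left(228,o{\left(-23 \right)} \right)} = -271685 - \left(-6 - \left(-36 + \left(-23\right)^{2}\right)\right) = -271685 - \left(-6 - \left(-36 + 529\right)\right) = -271685 - \left(-6 - 493\right) = -271685 - -499 = -271685 + 499 = -271186$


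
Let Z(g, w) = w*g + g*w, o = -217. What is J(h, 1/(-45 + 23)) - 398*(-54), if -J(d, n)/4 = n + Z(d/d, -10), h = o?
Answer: 237294/11 ≈ 21572.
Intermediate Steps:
Z(g, w) = 2*g*w (Z(g, w) = g*w + g*w = 2*g*w)
h = -217
J(d, n) = 80 - 4*n (J(d, n) = -4*(n + 2*(d/d)*(-10)) = -4*(n + 2*1*(-10)) = -4*(n - 20) = -4*(-20 + n) = 80 - 4*n)
J(h, 1/(-45 + 23)) - 398*(-54) = (80 - 4/(-45 + 23)) - 398*(-54) = (80 - 4/(-22)) + 21492 = (80 - 4*(-1/22)) + 21492 = (80 + 2/11) + 21492 = 882/11 + 21492 = 237294/11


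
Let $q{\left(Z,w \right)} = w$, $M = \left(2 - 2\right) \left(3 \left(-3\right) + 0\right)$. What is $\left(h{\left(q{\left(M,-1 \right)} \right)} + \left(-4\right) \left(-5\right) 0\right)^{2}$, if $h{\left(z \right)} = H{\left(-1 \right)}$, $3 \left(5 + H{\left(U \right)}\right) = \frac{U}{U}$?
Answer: $\frac{196}{9} \approx 21.778$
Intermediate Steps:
$H{\left(U \right)} = - \frac{14}{3}$ ($H{\left(U \right)} = -5 + \frac{U \frac{1}{U}}{3} = -5 + \frac{1}{3} \cdot 1 = -5 + \frac{1}{3} = - \frac{14}{3}$)
$M = 0$ ($M = 0 \left(-9 + 0\right) = 0 \left(-9\right) = 0$)
$h{\left(z \right)} = - \frac{14}{3}$
$\left(h{\left(q{\left(M,-1 \right)} \right)} + \left(-4\right) \left(-5\right) 0\right)^{2} = \left(- \frac{14}{3} + \left(-4\right) \left(-5\right) 0\right)^{2} = \left(- \frac{14}{3} + 20 \cdot 0\right)^{2} = \left(- \frac{14}{3} + 0\right)^{2} = \left(- \frac{14}{3}\right)^{2} = \frac{196}{9}$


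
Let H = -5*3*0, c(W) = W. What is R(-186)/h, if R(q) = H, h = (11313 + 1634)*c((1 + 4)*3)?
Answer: 0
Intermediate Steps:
h = 194205 (h = (11313 + 1634)*((1 + 4)*3) = 12947*(5*3) = 12947*15 = 194205)
H = 0 (H = -15*0 = 0)
R(q) = 0
R(-186)/h = 0/194205 = 0*(1/194205) = 0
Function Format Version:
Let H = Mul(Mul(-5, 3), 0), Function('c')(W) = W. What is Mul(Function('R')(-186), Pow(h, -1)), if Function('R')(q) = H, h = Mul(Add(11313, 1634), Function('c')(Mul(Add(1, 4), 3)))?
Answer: 0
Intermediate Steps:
h = 194205 (h = Mul(Add(11313, 1634), Mul(Add(1, 4), 3)) = Mul(12947, Mul(5, 3)) = Mul(12947, 15) = 194205)
H = 0 (H = Mul(-15, 0) = 0)
Function('R')(q) = 0
Mul(Function('R')(-186), Pow(h, -1)) = Mul(0, Pow(194205, -1)) = Mul(0, Rational(1, 194205)) = 0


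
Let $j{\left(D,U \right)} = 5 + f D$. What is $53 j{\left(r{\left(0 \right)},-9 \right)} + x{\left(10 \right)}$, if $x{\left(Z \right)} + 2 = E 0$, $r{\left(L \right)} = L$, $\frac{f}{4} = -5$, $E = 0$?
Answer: $263$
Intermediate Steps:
$f = -20$ ($f = 4 \left(-5\right) = -20$)
$j{\left(D,U \right)} = 5 - 20 D$
$x{\left(Z \right)} = -2$ ($x{\left(Z \right)} = -2 + 0 \cdot 0 = -2 + 0 = -2$)
$53 j{\left(r{\left(0 \right)},-9 \right)} + x{\left(10 \right)} = 53 \left(5 - 0\right) - 2 = 53 \left(5 + 0\right) - 2 = 53 \cdot 5 - 2 = 265 - 2 = 263$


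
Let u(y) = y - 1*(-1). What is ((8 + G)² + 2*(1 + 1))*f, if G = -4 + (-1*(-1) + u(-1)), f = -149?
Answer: -4321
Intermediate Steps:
u(y) = 1 + y (u(y) = y + 1 = 1 + y)
G = -3 (G = -4 + (-1*(-1) + (1 - 1)) = -4 + (1 + 0) = -4 + 1 = -3)
((8 + G)² + 2*(1 + 1))*f = ((8 - 3)² + 2*(1 + 1))*(-149) = (5² + 2*2)*(-149) = (25 + 4)*(-149) = 29*(-149) = -4321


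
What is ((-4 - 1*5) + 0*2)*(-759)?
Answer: 6831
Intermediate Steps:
((-4 - 1*5) + 0*2)*(-759) = ((-4 - 5) + 0)*(-759) = (-9 + 0)*(-759) = -9*(-759) = 6831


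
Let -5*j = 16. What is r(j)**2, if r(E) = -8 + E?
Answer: 3136/25 ≈ 125.44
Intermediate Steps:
j = -16/5 (j = -1/5*16 = -16/5 ≈ -3.2000)
r(j)**2 = (-8 - 16/5)**2 = (-56/5)**2 = 3136/25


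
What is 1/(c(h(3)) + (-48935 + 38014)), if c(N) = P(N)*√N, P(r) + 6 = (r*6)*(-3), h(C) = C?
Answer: -10921/119257441 + 60*√3/119257441 ≈ -9.0704e-5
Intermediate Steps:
P(r) = -6 - 18*r (P(r) = -6 + (r*6)*(-3) = -6 + (6*r)*(-3) = -6 - 18*r)
c(N) = √N*(-6 - 18*N) (c(N) = (-6 - 18*N)*√N = √N*(-6 - 18*N))
1/(c(h(3)) + (-48935 + 38014)) = 1/(√3*(-6 - 18*3) + (-48935 + 38014)) = 1/(√3*(-6 - 54) - 10921) = 1/(√3*(-60) - 10921) = 1/(-60*√3 - 10921) = 1/(-10921 - 60*√3)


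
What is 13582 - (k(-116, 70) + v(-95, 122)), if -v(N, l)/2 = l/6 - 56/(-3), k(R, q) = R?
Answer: 13776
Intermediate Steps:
v(N, l) = -112/3 - l/3 (v(N, l) = -2*(l/6 - 56/(-3)) = -2*(l*(1/6) - 56*(-1/3)) = -2*(l/6 + 56/3) = -2*(56/3 + l/6) = -112/3 - l/3)
13582 - (k(-116, 70) + v(-95, 122)) = 13582 - (-116 + (-112/3 - 1/3*122)) = 13582 - (-116 + (-112/3 - 122/3)) = 13582 - (-116 - 78) = 13582 - 1*(-194) = 13582 + 194 = 13776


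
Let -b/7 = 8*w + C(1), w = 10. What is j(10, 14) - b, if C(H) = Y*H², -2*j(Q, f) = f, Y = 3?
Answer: 574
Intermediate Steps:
j(Q, f) = -f/2
C(H) = 3*H²
b = -581 (b = -7*(8*10 + 3*1²) = -7*(80 + 3*1) = -7*(80 + 3) = -7*83 = -581)
j(10, 14) - b = -½*14 - 1*(-581) = -7 + 581 = 574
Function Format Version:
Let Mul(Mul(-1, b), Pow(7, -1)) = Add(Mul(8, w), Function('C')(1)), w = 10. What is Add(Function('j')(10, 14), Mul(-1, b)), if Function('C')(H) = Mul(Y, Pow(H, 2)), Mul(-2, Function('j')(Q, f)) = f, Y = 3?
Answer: 574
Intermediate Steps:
Function('j')(Q, f) = Mul(Rational(-1, 2), f)
Function('C')(H) = Mul(3, Pow(H, 2))
b = -581 (b = Mul(-7, Add(Mul(8, 10), Mul(3, Pow(1, 2)))) = Mul(-7, Add(80, Mul(3, 1))) = Mul(-7, Add(80, 3)) = Mul(-7, 83) = -581)
Add(Function('j')(10, 14), Mul(-1, b)) = Add(Mul(Rational(-1, 2), 14), Mul(-1, -581)) = Add(-7, 581) = 574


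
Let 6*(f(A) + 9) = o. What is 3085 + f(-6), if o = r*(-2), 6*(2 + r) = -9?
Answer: 18463/6 ≈ 3077.2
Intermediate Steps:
r = -7/2 (r = -2 + (1/6)*(-9) = -2 - 3/2 = -7/2 ≈ -3.5000)
o = 7 (o = -7/2*(-2) = 7)
f(A) = -47/6 (f(A) = -9 + (1/6)*7 = -9 + 7/6 = -47/6)
3085 + f(-6) = 3085 - 47/6 = 18463/6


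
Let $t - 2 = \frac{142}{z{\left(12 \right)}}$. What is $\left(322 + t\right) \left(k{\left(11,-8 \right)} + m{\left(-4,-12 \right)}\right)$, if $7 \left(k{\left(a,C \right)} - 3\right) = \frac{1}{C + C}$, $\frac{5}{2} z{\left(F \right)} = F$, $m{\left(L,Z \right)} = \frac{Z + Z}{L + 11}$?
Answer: $- \frac{29701}{192} \approx -154.69$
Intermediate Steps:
$m{\left(L,Z \right)} = \frac{2 Z}{11 + L}$
$z{\left(F \right)} = \frac{2 F}{5}$
$k{\left(a,C \right)} = 3 + \frac{1}{14 C}$ ($k{\left(a,C \right)} = 3 + \frac{1}{7 \left(C + C\right)} = 3 + \frac{1}{7 \cdot 2 C} = 3 + \frac{\frac{1}{2} \frac{1}{C}}{7} = 3 + \frac{1}{14 C}$)
$t = \frac{379}{12}$ ($t = 2 + \frac{142}{\frac{2}{5} \cdot 12} = 2 + \frac{142}{\frac{24}{5}} = 2 + 142 \cdot \frac{5}{24} = 2 + \frac{355}{12} = \frac{379}{12} \approx 31.583$)
$\left(322 + t\right) \left(k{\left(11,-8 \right)} + m{\left(-4,-12 \right)}\right) = \left(322 + \frac{379}{12}\right) \left(\left(3 + \frac{1}{14 \left(-8\right)}\right) + 2 \left(-12\right) \frac{1}{11 - 4}\right) = \frac{4243 \left(\left(3 + \frac{1}{14} \left(- \frac{1}{8}\right)\right) + 2 \left(-12\right) \frac{1}{7}\right)}{12} = \frac{4243 \left(\left(3 - \frac{1}{112}\right) + 2 \left(-12\right) \frac{1}{7}\right)}{12} = \frac{4243 \left(\frac{335}{112} - \frac{24}{7}\right)}{12} = \frac{4243}{12} \left(- \frac{7}{16}\right) = - \frac{29701}{192}$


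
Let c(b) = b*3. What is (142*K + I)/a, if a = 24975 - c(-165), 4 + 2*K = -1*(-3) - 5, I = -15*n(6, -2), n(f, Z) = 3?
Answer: -157/8490 ≈ -0.018492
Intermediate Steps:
c(b) = 3*b
I = -45 (I = -15*3 = -45)
K = -3 (K = -2 + (-1*(-3) - 5)/2 = -2 + (3 - 5)/2 = -2 + (1/2)*(-2) = -2 - 1 = -3)
a = 25470 (a = 24975 - 3*(-165) = 24975 - 1*(-495) = 24975 + 495 = 25470)
(142*K + I)/a = (142*(-3) - 45)/25470 = (-426 - 45)*(1/25470) = -471*1/25470 = -157/8490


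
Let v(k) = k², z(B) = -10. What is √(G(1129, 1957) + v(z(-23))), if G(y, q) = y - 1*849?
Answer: 2*√95 ≈ 19.494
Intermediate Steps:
G(y, q) = -849 + y (G(y, q) = y - 849 = -849 + y)
√(G(1129, 1957) + v(z(-23))) = √((-849 + 1129) + (-10)²) = √(280 + 100) = √380 = 2*√95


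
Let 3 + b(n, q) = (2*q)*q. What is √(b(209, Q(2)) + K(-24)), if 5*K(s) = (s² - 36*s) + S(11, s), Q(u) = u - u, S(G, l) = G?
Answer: 2*√1795/5 ≈ 16.947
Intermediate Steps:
Q(u) = 0
K(s) = 11/5 - 36*s/5 + s²/5 (K(s) = ((s² - 36*s) + 11)/5 = (11 + s² - 36*s)/5 = 11/5 - 36*s/5 + s²/5)
b(n, q) = -3 + 2*q² (b(n, q) = -3 + (2*q)*q = -3 + 2*q²)
√(b(209, Q(2)) + K(-24)) = √((-3 + 2*0²) + (11/5 - 36/5*(-24) + (⅕)*(-24)²)) = √((-3 + 2*0) + (11/5 + 864/5 + (⅕)*576)) = √((-3 + 0) + (11/5 + 864/5 + 576/5)) = √(-3 + 1451/5) = √(1436/5) = 2*√1795/5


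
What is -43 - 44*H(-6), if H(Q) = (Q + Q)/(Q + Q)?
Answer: -87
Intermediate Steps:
H(Q) = 1 (H(Q) = (2*Q)/((2*Q)) = (2*Q)*(1/(2*Q)) = 1)
-43 - 44*H(-6) = -43 - 44*1 = -43 - 44 = -87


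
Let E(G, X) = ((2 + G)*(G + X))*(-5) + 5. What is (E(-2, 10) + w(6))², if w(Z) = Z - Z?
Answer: 25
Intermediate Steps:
E(G, X) = 5 - 5*(2 + G)*(G + X) (E(G, X) = -5*(2 + G)*(G + X) + 5 = 5 - 5*(2 + G)*(G + X))
w(Z) = 0
(E(-2, 10) + w(6))² = ((5 - 10*(-2) - 10*10 - 5*(-2)² - 5*(-2)*10) + 0)² = ((5 + 20 - 100 - 5*4 + 100) + 0)² = ((5 + 20 - 100 - 20 + 100) + 0)² = (5 + 0)² = 5² = 25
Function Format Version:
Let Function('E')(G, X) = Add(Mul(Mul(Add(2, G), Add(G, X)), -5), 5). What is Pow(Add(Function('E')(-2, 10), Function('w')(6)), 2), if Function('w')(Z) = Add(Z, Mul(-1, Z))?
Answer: 25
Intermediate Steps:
Function('E')(G, X) = Add(5, Mul(-5, Add(2, G), Add(G, X))) (Function('E')(G, X) = Add(Mul(-5, Add(2, G), Add(G, X)), 5) = Add(5, Mul(-5, Add(2, G), Add(G, X))))
Function('w')(Z) = 0
Pow(Add(Function('E')(-2, 10), Function('w')(6)), 2) = Pow(Add(Add(5, Mul(-10, -2), Mul(-10, 10), Mul(-5, Pow(-2, 2)), Mul(-5, -2, 10)), 0), 2) = Pow(Add(Add(5, 20, -100, Mul(-5, 4), 100), 0), 2) = Pow(Add(Add(5, 20, -100, -20, 100), 0), 2) = Pow(Add(5, 0), 2) = Pow(5, 2) = 25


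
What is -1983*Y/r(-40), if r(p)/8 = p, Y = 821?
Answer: 1628043/320 ≈ 5087.6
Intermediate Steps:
r(p) = 8*p
-1983*Y/r(-40) = -1983/((8*(-40))/821) = -1983/((-320*1/821)) = -1983/(-320/821) = -1983*(-821/320) = 1628043/320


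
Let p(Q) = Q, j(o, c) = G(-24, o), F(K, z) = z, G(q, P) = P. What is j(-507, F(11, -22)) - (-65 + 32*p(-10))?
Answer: -122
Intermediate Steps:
j(o, c) = o
j(-507, F(11, -22)) - (-65 + 32*p(-10)) = -507 - (-65 + 32*(-10)) = -507 - (-65 - 320) = -507 - 1*(-385) = -507 + 385 = -122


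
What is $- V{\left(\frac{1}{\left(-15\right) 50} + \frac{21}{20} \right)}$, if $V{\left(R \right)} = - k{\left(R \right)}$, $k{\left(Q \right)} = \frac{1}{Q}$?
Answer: $\frac{1500}{1573} \approx 0.95359$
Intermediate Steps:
$V{\left(R \right)} = - \frac{1}{R}$
$- V{\left(\frac{1}{\left(-15\right) 50} + \frac{21}{20} \right)} = - \frac{-1}{\frac{1}{\left(-15\right) 50} + \frac{21}{20}} = - \frac{-1}{\left(- \frac{1}{15}\right) \frac{1}{50} + 21 \cdot \frac{1}{20}} = - \frac{-1}{- \frac{1}{750} + \frac{21}{20}} = - \frac{-1}{\frac{1573}{1500}} = - \frac{\left(-1\right) 1500}{1573} = \left(-1\right) \left(- \frac{1500}{1573}\right) = \frac{1500}{1573}$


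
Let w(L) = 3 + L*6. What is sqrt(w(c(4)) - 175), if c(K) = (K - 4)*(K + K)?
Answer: 2*I*sqrt(43) ≈ 13.115*I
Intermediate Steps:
c(K) = 2*K*(-4 + K) (c(K) = (-4 + K)*(2*K) = 2*K*(-4 + K))
w(L) = 3 + 6*L
sqrt(w(c(4)) - 175) = sqrt((3 + 6*(2*4*(-4 + 4))) - 175) = sqrt((3 + 6*(2*4*0)) - 175) = sqrt((3 + 6*0) - 175) = sqrt((3 + 0) - 175) = sqrt(3 - 175) = sqrt(-172) = 2*I*sqrt(43)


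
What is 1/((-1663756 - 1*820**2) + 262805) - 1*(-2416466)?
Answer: 5010182197565/2073351 ≈ 2.4165e+6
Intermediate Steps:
1/((-1663756 - 1*820**2) + 262805) - 1*(-2416466) = 1/((-1663756 - 1*672400) + 262805) + 2416466 = 1/((-1663756 - 672400) + 262805) + 2416466 = 1/(-2336156 + 262805) + 2416466 = 1/(-2073351) + 2416466 = -1/2073351 + 2416466 = 5010182197565/2073351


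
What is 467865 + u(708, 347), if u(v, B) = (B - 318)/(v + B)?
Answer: 493597604/1055 ≈ 4.6787e+5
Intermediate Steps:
u(v, B) = (-318 + B)/(B + v)
467865 + u(708, 347) = 467865 + (-318 + 347)/(347 + 708) = 467865 + 29/1055 = 493597604/1055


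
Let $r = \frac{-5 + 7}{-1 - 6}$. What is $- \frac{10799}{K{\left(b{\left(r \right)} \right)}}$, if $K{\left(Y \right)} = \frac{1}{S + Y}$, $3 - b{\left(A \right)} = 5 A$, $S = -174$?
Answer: $\frac{12818413}{7} \approx 1.8312 \cdot 10^{6}$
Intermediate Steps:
$r = - \frac{2}{7}$ ($r = \frac{2}{-7} = 2 \left(- \frac{1}{7}\right) = - \frac{2}{7} \approx -0.28571$)
$b{\left(A \right)} = 3 - 5 A$
$K{\left(Y \right)} = \frac{1}{-174 + Y}$
$- \frac{10799}{K{\left(b{\left(r \right)} \right)}} = - \frac{10799}{\frac{1}{-174 + \left(3 - - \frac{10}{7}\right)}} = - \frac{10799}{\frac{1}{-174 + \left(3 + \frac{10}{7}\right)}} = - \frac{10799}{\frac{1}{-174 + \frac{31}{7}}} = - \frac{10799}{\frac{1}{- \frac{1187}{7}}} = - \frac{10799}{- \frac{7}{1187}} = \left(-10799\right) \left(- \frac{1187}{7}\right) = \frac{12818413}{7}$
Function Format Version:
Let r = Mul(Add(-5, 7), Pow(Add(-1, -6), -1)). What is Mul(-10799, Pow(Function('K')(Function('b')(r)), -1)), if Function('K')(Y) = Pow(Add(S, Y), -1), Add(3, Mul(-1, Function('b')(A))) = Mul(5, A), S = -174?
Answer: Rational(12818413, 7) ≈ 1.8312e+6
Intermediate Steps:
r = Rational(-2, 7) (r = Mul(2, Pow(-7, -1)) = Mul(2, Rational(-1, 7)) = Rational(-2, 7) ≈ -0.28571)
Function('b')(A) = Add(3, Mul(-5, A)) (Function('b')(A) = Add(3, Mul(-1, Mul(5, A))) = Add(3, Mul(-5, A)))
Function('K')(Y) = Pow(Add(-174, Y), -1)
Mul(-10799, Pow(Function('K')(Function('b')(r)), -1)) = Mul(-10799, Pow(Pow(Add(-174, Add(3, Mul(-5, Rational(-2, 7)))), -1), -1)) = Mul(-10799, Pow(Pow(Add(-174, Add(3, Rational(10, 7))), -1), -1)) = Mul(-10799, Pow(Pow(Add(-174, Rational(31, 7)), -1), -1)) = Mul(-10799, Pow(Pow(Rational(-1187, 7), -1), -1)) = Mul(-10799, Pow(Rational(-7, 1187), -1)) = Mul(-10799, Rational(-1187, 7)) = Rational(12818413, 7)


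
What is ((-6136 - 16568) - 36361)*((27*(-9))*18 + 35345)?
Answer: -1829302115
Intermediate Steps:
((-6136 - 16568) - 36361)*((27*(-9))*18 + 35345) = (-22704 - 36361)*(-243*18 + 35345) = -59065*(-4374 + 35345) = -59065*30971 = -1829302115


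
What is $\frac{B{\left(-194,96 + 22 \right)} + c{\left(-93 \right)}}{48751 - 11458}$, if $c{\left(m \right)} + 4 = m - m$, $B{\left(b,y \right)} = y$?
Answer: $\frac{38}{12431} \approx 0.0030569$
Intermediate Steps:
$c{\left(m \right)} = -4$ ($c{\left(m \right)} = -4 + \left(m - m\right) = -4 + 0 = -4$)
$\frac{B{\left(-194,96 + 22 \right)} + c{\left(-93 \right)}}{48751 - 11458} = \frac{\left(96 + 22\right) - 4}{48751 - 11458} = \frac{118 - 4}{37293} = 114 \cdot \frac{1}{37293} = \frac{38}{12431}$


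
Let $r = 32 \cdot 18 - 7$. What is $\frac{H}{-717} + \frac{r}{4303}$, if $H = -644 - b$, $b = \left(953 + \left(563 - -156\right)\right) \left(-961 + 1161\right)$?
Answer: $\frac{1442102305}{3085251} \approx 467.42$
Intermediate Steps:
$r = 569$ ($r = 576 - 7 = 569$)
$b = 334400$ ($b = \left(953 + \left(563 + 156\right)\right) 200 = \left(953 + 719\right) 200 = 1672 \cdot 200 = 334400$)
$H = -335044$ ($H = -644 - 334400 = -335044$)
$\frac{H}{-717} + \frac{r}{4303} = - \frac{335044}{-717} + \frac{569}{4303} = \left(-335044\right) \left(- \frac{1}{717}\right) + 569 \cdot \frac{1}{4303} = \frac{335044}{717} + \frac{569}{4303} = \frac{1442102305}{3085251}$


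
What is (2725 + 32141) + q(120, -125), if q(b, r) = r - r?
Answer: 34866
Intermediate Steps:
q(b, r) = 0
(2725 + 32141) + q(120, -125) = (2725 + 32141) + 0 = 34866 + 0 = 34866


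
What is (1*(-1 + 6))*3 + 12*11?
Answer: 147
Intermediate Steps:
(1*(-1 + 6))*3 + 12*11 = (1*5)*3 + 132 = 5*3 + 132 = 15 + 132 = 147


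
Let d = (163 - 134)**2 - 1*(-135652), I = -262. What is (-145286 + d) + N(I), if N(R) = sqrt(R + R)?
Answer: -8793 + 2*I*sqrt(131) ≈ -8793.0 + 22.891*I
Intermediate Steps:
d = 136493 (d = 29**2 + 135652 = 841 + 135652 = 136493)
N(R) = sqrt(2)*sqrt(R) (N(R) = sqrt(2*R) = sqrt(2)*sqrt(R))
(-145286 + d) + N(I) = (-145286 + 136493) + sqrt(2)*sqrt(-262) = -8793 + sqrt(2)*(I*sqrt(262)) = -8793 + 2*I*sqrt(131)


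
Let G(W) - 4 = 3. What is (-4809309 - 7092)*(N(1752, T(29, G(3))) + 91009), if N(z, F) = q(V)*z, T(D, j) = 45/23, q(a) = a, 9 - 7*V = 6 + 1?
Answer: -3085227539367/7 ≈ -4.4075e+11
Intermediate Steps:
V = 2/7 (V = 9/7 - (6 + 1)/7 = 9/7 - ⅐*7 = 9/7 - 1 = 2/7 ≈ 0.28571)
G(W) = 7 (G(W) = 4 + 3 = 7)
T(D, j) = 45/23 (T(D, j) = 45*(1/23) = 45/23)
N(z, F) = 2*z/7
(-4809309 - 7092)*(N(1752, T(29, G(3))) + 91009) = (-4809309 - 7092)*((2/7)*1752 + 91009) = -4816401*(3504/7 + 91009) = -4816401*640567/7 = -3085227539367/7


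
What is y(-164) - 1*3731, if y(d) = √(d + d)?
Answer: -3731 + 2*I*√82 ≈ -3731.0 + 18.111*I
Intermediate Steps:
y(d) = √2*√d (y(d) = √(2*d) = √2*√d)
y(-164) - 1*3731 = √2*√(-164) - 1*3731 = √2*(2*I*√41) - 3731 = 2*I*√82 - 3731 = -3731 + 2*I*√82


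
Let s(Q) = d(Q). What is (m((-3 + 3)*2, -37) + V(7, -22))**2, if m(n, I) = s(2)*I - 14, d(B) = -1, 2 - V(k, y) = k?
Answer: 324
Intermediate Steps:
V(k, y) = 2 - k
s(Q) = -1
m(n, I) = -14 - I (m(n, I) = -I - 14 = -14 - I)
(m((-3 + 3)*2, -37) + V(7, -22))**2 = ((-14 - 1*(-37)) + (2 - 1*7))**2 = ((-14 + 37) + (2 - 7))**2 = (23 - 5)**2 = 18**2 = 324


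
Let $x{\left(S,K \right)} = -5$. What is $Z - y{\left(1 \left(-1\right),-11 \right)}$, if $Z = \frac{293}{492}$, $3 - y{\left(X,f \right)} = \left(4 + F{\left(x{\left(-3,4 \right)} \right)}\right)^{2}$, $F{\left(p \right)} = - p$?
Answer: $\frac{38669}{492} \approx 78.596$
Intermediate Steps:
$y{\left(X,f \right)} = -78$ ($y{\left(X,f \right)} = 3 - \left(4 - -5\right)^{2} = 3 - \left(4 + 5\right)^{2} = 3 - 9^{2} = 3 - 81 = -78$)
$Z = \frac{293}{492}$ ($Z = 293 \cdot \frac{1}{492} = \frac{293}{492} \approx 0.59553$)
$Z - y{\left(1 \left(-1\right),-11 \right)} = \frac{293}{492} - -78 = \frac{293}{492} + 78 = \frac{38669}{492}$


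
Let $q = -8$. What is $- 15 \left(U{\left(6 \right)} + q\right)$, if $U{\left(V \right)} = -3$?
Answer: $165$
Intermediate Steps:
$- 15 \left(U{\left(6 \right)} + q\right) = - 15 \left(-3 - 8\right) = \left(-15\right) \left(-11\right) = 165$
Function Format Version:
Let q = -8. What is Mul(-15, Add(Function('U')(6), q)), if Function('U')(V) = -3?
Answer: 165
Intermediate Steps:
Mul(-15, Add(Function('U')(6), q)) = Mul(-15, Add(-3, -8)) = Mul(-15, -11) = 165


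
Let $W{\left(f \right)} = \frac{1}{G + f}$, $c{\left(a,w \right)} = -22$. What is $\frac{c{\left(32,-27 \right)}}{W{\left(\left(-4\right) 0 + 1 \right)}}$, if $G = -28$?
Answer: $594$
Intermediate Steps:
$W{\left(f \right)} = \frac{1}{-28 + f}$
$\frac{c{\left(32,-27 \right)}}{W{\left(\left(-4\right) 0 + 1 \right)}} = - \frac{22}{\frac{1}{-28 + \left(\left(-4\right) 0 + 1\right)}} = - \frac{22}{\frac{1}{-28 + \left(0 + 1\right)}} = - \frac{22}{\frac{1}{-28 + 1}} = - \frac{22}{\frac{1}{-27}} = - \frac{22}{- \frac{1}{27}} = \left(-22\right) \left(-27\right) = 594$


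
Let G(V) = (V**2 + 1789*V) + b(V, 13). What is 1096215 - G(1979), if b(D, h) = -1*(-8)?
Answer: -6360665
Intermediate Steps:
b(D, h) = 8
G(V) = 8 + V**2 + 1789*V (G(V) = (V**2 + 1789*V) + 8 = 8 + V**2 + 1789*V)
1096215 - G(1979) = 1096215 - (8 + 1979**2 + 1789*1979) = 1096215 - (8 + 3916441 + 3540431) = 1096215 - 1*7456880 = 1096215 - 7456880 = -6360665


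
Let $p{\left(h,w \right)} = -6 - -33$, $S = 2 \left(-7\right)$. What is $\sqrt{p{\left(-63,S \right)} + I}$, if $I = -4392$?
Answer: $3 i \sqrt{485} \approx 66.068 i$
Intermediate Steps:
$S = -14$
$p{\left(h,w \right)} = 27$ ($p{\left(h,w \right)} = -6 + 33 = 27$)
$\sqrt{p{\left(-63,S \right)} + I} = \sqrt{27 - 4392} = \sqrt{-4365} = 3 i \sqrt{485}$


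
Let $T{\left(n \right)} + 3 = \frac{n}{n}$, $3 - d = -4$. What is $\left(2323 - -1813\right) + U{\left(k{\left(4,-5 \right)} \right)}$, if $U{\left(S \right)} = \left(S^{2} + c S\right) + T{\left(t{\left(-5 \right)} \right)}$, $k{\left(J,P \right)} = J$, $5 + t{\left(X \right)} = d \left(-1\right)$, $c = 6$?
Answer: $4174$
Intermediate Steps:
$d = 7$ ($d = 3 - -4 = 3 + 4 = 7$)
$t{\left(X \right)} = -12$ ($t{\left(X \right)} = -5 + 7 \left(-1\right) = -5 - 7 = -12$)
$T{\left(n \right)} = -2$ ($T{\left(n \right)} = -3 + \frac{n}{n} = -3 + 1 = -2$)
$U{\left(S \right)} = -2 + S^{2} + 6 S$ ($U{\left(S \right)} = \left(S^{2} + 6 S\right) - 2 = -2 + S^{2} + 6 S$)
$\left(2323 - -1813\right) + U{\left(k{\left(4,-5 \right)} \right)} = \left(2323 - -1813\right) + \left(-2 + 4^{2} + 6 \cdot 4\right) = \left(2323 + 1813\right) + \left(-2 + 16 + 24\right) = 4136 + 38 = 4174$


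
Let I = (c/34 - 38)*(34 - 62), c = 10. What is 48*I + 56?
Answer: 862456/17 ≈ 50733.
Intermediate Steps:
I = 17948/17 (I = (10/34 - 38)*(34 - 62) = (10*(1/34) - 38)*(-28) = (5/17 - 38)*(-28) = -641/17*(-28) = 17948/17 ≈ 1055.8)
48*I + 56 = 48*(17948/17) + 56 = 861504/17 + 56 = 862456/17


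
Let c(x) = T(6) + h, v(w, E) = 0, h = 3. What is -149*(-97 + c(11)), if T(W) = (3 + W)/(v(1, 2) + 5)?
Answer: 68689/5 ≈ 13738.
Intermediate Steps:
T(W) = 3/5 + W/5 (T(W) = (3 + W)/(0 + 5) = (3 + W)/5 = (3 + W)*(1/5) = 3/5 + W/5)
c(x) = 24/5 (c(x) = (3/5 + (1/5)*6) + 3 = (3/5 + 6/5) + 3 = 9/5 + 3 = 24/5)
-149*(-97 + c(11)) = -149*(-97 + 24/5) = -149*(-461/5) = 68689/5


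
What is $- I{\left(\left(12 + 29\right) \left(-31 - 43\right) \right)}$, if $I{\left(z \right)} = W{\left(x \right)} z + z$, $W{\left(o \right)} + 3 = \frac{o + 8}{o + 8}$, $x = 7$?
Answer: $-3034$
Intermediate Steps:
$W{\left(o \right)} = -2$ ($W{\left(o \right)} = -3 + \frac{o + 8}{o + 8} = -3 + \frac{8 + o}{8 + o} = -3 + 1 = -2$)
$I{\left(z \right)} = - z$ ($I{\left(z \right)} = - 2 z + z = - z$)
$- I{\left(\left(12 + 29\right) \left(-31 - 43\right) \right)} = - \left(-1\right) \left(12 + 29\right) \left(-31 - 43\right) = - \left(-1\right) 41 \left(-74\right) = - \left(-1\right) \left(-3034\right) = \left(-1\right) 3034 = -3034$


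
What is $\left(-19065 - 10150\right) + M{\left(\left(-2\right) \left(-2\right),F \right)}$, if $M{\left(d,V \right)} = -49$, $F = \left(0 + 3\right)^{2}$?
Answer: $-29264$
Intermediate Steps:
$F = 9$ ($F = 3^{2} = 9$)
$\left(-19065 - 10150\right) + M{\left(\left(-2\right) \left(-2\right),F \right)} = \left(-19065 - 10150\right) - 49 = -29215 - 49 = -29264$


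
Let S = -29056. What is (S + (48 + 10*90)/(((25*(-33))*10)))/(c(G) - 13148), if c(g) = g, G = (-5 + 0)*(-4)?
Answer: 6658693/3008500 ≈ 2.2133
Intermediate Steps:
G = 20 (G = -5*(-4) = 20)
(S + (48 + 10*90)/(((25*(-33))*10)))/(c(G) - 13148) = (-29056 + (48 + 10*90)/(((25*(-33))*10)))/(20 - 13148) = (-29056 + (48 + 900)/((-825*10)))/(-13128) = (-29056 + 948/(-8250))*(-1/13128) = (-29056 + 948*(-1/8250))*(-1/13128) = (-29056 - 158/1375)*(-1/13128) = -39952158/1375*(-1/13128) = 6658693/3008500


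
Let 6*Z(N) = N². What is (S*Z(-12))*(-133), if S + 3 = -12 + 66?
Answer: -162792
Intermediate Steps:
Z(N) = N²/6
S = 51 (S = -3 + (-12 + 66) = -3 + 54 = 51)
(S*Z(-12))*(-133) = (51*((⅙)*(-12)²))*(-133) = (51*((⅙)*144))*(-133) = (51*24)*(-133) = 1224*(-133) = -162792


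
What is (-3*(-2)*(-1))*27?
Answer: -162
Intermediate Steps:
(-3*(-2)*(-1))*27 = (6*(-1))*27 = -6*27 = -162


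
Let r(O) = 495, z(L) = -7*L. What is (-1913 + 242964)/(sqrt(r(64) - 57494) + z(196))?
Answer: -330721972/1939383 - 241051*I*sqrt(56999)/1939383 ≈ -170.53 - 29.674*I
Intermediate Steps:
(-1913 + 242964)/(sqrt(r(64) - 57494) + z(196)) = (-1913 + 242964)/(sqrt(495 - 57494) - 7*196) = 241051/(sqrt(-56999) - 1372) = 241051/(I*sqrt(56999) - 1372) = 241051/(-1372 + I*sqrt(56999))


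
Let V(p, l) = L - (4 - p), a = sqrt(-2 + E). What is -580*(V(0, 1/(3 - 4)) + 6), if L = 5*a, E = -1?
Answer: -1160 - 2900*I*sqrt(3) ≈ -1160.0 - 5022.9*I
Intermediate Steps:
a = I*sqrt(3) (a = sqrt(-2 - 1) = sqrt(-3) = I*sqrt(3) ≈ 1.732*I)
L = 5*I*sqrt(3) (L = 5*(I*sqrt(3)) = 5*I*sqrt(3) ≈ 8.6602*I)
V(p, l) = -4 + p + 5*I*sqrt(3) (V(p, l) = 5*I*sqrt(3) - (4 - p) = 5*I*sqrt(3) + (-4 + p) = -4 + p + 5*I*sqrt(3))
-580*(V(0, 1/(3 - 4)) + 6) = -580*((-4 + 0 + 5*I*sqrt(3)) + 6) = -580*((-4 + 5*I*sqrt(3)) + 6) = -580*(2 + 5*I*sqrt(3)) = -1160 - 2900*I*sqrt(3)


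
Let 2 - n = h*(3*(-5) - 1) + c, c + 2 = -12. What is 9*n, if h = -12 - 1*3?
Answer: -2016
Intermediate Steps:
c = -14 (c = -2 - 12 = -14)
h = -15 (h = -12 - 3 = -15)
n = -224 (n = 2 - (-15*(3*(-5) - 1) - 14) = 2 - (-15*(-15 - 1) - 14) = 2 - (-15*(-16) - 14) = 2 - (240 - 14) = 2 - 1*226 = 2 - 226 = -224)
9*n = 9*(-224) = -2016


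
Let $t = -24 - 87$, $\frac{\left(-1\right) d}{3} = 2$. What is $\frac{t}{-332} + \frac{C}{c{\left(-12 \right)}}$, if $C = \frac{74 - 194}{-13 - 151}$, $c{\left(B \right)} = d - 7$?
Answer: $\frac{49203}{176956} \approx 0.27805$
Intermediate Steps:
$d = -6$ ($d = \left(-3\right) 2 = -6$)
$c{\left(B \right)} = -13$ ($c{\left(B \right)} = -6 - 7 = -13$)
$t = -111$
$C = \frac{30}{41}$ ($C = - \frac{120}{-164} = \left(-120\right) \left(- \frac{1}{164}\right) = \frac{30}{41} \approx 0.73171$)
$\frac{t}{-332} + \frac{C}{c{\left(-12 \right)}} = - \frac{111}{-332} + \frac{30}{41 \left(-13\right)} = \left(-111\right) \left(- \frac{1}{332}\right) + \frac{30}{41} \left(- \frac{1}{13}\right) = \frac{111}{332} - \frac{30}{533} = \frac{49203}{176956}$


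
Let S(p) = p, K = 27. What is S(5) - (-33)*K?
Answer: 896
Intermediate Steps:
S(5) - (-33)*K = 5 - (-33)*27 = 5 - 1*(-891) = 5 + 891 = 896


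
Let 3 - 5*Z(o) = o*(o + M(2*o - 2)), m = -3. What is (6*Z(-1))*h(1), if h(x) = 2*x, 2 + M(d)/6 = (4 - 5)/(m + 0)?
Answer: -96/5 ≈ -19.200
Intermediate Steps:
M(d) = -10 (M(d) = -12 + 6*((4 - 5)/(-3 + 0)) = -12 + 6*(-1/(-3)) = -12 + 6*(-1*(-⅓)) = -12 + 6*(⅓) = -12 + 2 = -10)
Z(o) = ⅗ - o*(-10 + o)/5 (Z(o) = ⅗ - o*(o - 10)/5 = ⅗ - o*(-10 + o)/5)
(6*Z(-1))*h(1) = (6*(⅗ + 2*(-1) - ⅕*(-1)²))*(2*1) = (6*(⅗ - 2 - ⅕*1))*2 = (6*(⅗ - 2 - ⅕))*2 = (6*(-8/5))*2 = -48/5*2 = -96/5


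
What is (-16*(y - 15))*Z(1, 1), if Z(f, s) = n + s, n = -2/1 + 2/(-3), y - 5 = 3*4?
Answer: 160/3 ≈ 53.333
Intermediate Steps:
y = 17 (y = 5 + 3*4 = 5 + 12 = 17)
n = -8/3 (n = -2*1 + 2*(-⅓) = -2 - ⅔ = -8/3 ≈ -2.6667)
Z(f, s) = -8/3 + s
(-16*(y - 15))*Z(1, 1) = (-16*(17 - 15))*(-8/3 + 1) = -16*2*(-5/3) = -32*(-5/3) = 160/3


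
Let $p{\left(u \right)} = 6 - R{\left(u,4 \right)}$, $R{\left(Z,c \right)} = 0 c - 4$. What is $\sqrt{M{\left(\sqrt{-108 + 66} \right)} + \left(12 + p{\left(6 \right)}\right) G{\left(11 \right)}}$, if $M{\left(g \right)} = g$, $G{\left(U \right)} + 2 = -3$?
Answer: $\sqrt{-110 + i \sqrt{42}} \approx 0.30882 + 10.493 i$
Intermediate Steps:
$R{\left(Z,c \right)} = -4$ ($R{\left(Z,c \right)} = 0 - 4 = -4$)
$G{\left(U \right)} = -5$ ($G{\left(U \right)} = -2 - 3 = -5$)
$p{\left(u \right)} = 10$ ($p{\left(u \right)} = 6 - -4 = 6 + 4 = 10$)
$\sqrt{M{\left(\sqrt{-108 + 66} \right)} + \left(12 + p{\left(6 \right)}\right) G{\left(11 \right)}} = \sqrt{\sqrt{-108 + 66} + \left(12 + 10\right) \left(-5\right)} = \sqrt{\sqrt{-42} + 22 \left(-5\right)} = \sqrt{i \sqrt{42} - 110} = \sqrt{-110 + i \sqrt{42}}$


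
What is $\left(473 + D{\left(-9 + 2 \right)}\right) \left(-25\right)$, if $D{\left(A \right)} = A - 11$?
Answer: $-11375$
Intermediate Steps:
$D{\left(A \right)} = -11 + A$ ($D{\left(A \right)} = A - 11 = -11 + A$)
$\left(473 + D{\left(-9 + 2 \right)}\right) \left(-25\right) = \left(473 + \left(-11 + \left(-9 + 2\right)\right)\right) \left(-25\right) = \left(473 - 18\right) \left(-25\right) = 455 \left(-25\right) = -11375$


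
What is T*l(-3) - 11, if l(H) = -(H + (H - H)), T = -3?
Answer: -20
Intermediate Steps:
l(H) = -H (l(H) = -(H + 0) = -H)
T*l(-3) - 11 = -(-3)*(-3) - 11 = -3*3 - 11 = -9 - 11 = -20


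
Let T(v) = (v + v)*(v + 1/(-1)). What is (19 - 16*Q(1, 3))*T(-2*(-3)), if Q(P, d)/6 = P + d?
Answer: -21900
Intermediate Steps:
T(v) = 2*v*(-1 + v) (T(v) = (2*v)*(v - 1) = (2*v)*(-1 + v) = 2*v*(-1 + v))
Q(P, d) = 6*P + 6*d (Q(P, d) = 6*(P + d) = 6*P + 6*d)
(19 - 16*Q(1, 3))*T(-2*(-3)) = (19 - 16*(6*1 + 6*3))*(2*(-2*(-3))*(-1 - 2*(-3))) = (19 - 16*(6 + 18))*(2*6*(-1 + 6)) = (19 - 16*24)*(2*6*5) = (19 - 384)*60 = -365*60 = -21900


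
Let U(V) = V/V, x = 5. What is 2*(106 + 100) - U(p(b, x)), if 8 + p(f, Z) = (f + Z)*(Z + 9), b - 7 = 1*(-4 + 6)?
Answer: 411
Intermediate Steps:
b = 9 (b = 7 + 1*(-4 + 6) = 7 + 1*2 = 7 + 2 = 9)
p(f, Z) = -8 + (9 + Z)*(Z + f) (p(f, Z) = -8 + (f + Z)*(Z + 9) = -8 + (Z + f)*(9 + Z) = -8 + (9 + Z)*(Z + f))
U(V) = 1
2*(106 + 100) - U(p(b, x)) = 2*(106 + 100) - 1*1 = 2*206 - 1 = 412 - 1 = 411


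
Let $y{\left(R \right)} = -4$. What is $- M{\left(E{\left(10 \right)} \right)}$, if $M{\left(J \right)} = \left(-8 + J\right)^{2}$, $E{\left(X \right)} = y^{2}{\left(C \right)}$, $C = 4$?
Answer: $-64$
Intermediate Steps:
$E{\left(X \right)} = 16$ ($E{\left(X \right)} = \left(-4\right)^{2} = 16$)
$- M{\left(E{\left(10 \right)} \right)} = - \left(-8 + 16\right)^{2} = - 8^{2} = \left(-1\right) 64 = -64$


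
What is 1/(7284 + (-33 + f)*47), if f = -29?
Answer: 1/4370 ≈ 0.00022883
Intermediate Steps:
1/(7284 + (-33 + f)*47) = 1/(7284 + (-33 - 29)*47) = 1/(7284 - 62*47) = 1/(7284 - 2914) = 1/4370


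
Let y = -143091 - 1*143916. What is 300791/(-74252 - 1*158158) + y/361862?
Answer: -719459548/344673555 ≈ -2.0874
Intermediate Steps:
y = -287007 (y = -143091 - 143916 = -287007)
300791/(-74252 - 1*158158) + y/361862 = 300791/(-74252 - 1*158158) - 287007/361862 = 300791/(-74252 - 158158) - 287007*1/361862 = 300791/(-232410) - 287007/361862 = 300791*(-1/232410) - 287007/361862 = -4931/3810 - 287007/361862 = -719459548/344673555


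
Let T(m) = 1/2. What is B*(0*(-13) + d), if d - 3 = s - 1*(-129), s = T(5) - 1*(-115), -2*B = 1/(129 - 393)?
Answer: 15/32 ≈ 0.46875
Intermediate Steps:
B = 1/528 (B = -1/(2*(129 - 393)) = -1/2/(-264) = -1/2*(-1/264) = 1/528 ≈ 0.0018939)
T(m) = 1/2
s = 231/2 (s = 1/2 - 1*(-115) = 1/2 + 115 = 231/2 ≈ 115.50)
d = 495/2 (d = 3 + (231/2 - 1*(-129)) = 3 + (231/2 + 129) = 3 + 489/2 = 495/2 ≈ 247.50)
B*(0*(-13) + d) = (0*(-13) + 495/2)/528 = (0 + 495/2)/528 = (1/528)*(495/2) = 15/32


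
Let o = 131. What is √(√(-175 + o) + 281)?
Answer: √(281 + 2*I*√11) ≈ 16.764 + 0.1978*I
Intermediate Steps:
√(√(-175 + o) + 281) = √(√(-175 + 131) + 281) = √(√(-44) + 281) = √(2*I*√11 + 281) = √(281 + 2*I*√11)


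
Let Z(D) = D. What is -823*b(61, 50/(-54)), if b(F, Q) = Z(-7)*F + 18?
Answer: 336607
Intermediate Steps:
b(F, Q) = 18 - 7*F (b(F, Q) = -7*F + 18 = 18 - 7*F)
-823*b(61, 50/(-54)) = -823*(18 - 7*61) = -823*(18 - 427) = -823*(-409) = 336607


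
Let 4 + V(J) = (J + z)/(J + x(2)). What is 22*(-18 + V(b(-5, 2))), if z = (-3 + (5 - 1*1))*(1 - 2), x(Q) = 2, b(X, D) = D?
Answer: -957/2 ≈ -478.50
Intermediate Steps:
z = -1 (z = (-3 + (5 - 1))*(-1) = (-3 + 4)*(-1) = 1*(-1) = -1)
V(J) = -4 + (-1 + J)/(2 + J) (V(J) = -4 + (J - 1)/(J + 2) = -4 + (-1 + J)/(2 + J))
22*(-18 + V(b(-5, 2))) = 22*(-18 + 3*(-3 - 1*2)/(2 + 2)) = 22*(-18 + 3*(-3 - 2)/4) = 22*(-18 + 3*(1/4)*(-5)) = 22*(-18 - 15/4) = 22*(-87/4) = -957/2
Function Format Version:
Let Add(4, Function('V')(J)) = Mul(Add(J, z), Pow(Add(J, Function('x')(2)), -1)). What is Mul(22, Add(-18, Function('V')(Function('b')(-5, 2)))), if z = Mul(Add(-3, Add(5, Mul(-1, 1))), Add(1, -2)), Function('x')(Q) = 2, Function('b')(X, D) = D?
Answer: Rational(-957, 2) ≈ -478.50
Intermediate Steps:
z = -1 (z = Mul(Add(-3, Add(5, -1)), -1) = Mul(Add(-3, 4), -1) = Mul(1, -1) = -1)
Function('V')(J) = Add(-4, Mul(Pow(Add(2, J), -1), Add(-1, J))) (Function('V')(J) = Add(-4, Mul(Add(J, -1), Pow(Add(J, 2), -1))) = Add(-4, Mul(Add(-1, J), Pow(Add(2, J), -1))) = Add(-4, Mul(Pow(Add(2, J), -1), Add(-1, J))))
Mul(22, Add(-18, Function('V')(Function('b')(-5, 2)))) = Mul(22, Add(-18, Mul(3, Pow(Add(2, 2), -1), Add(-3, Mul(-1, 2))))) = Mul(22, Add(-18, Mul(3, Pow(4, -1), Add(-3, -2)))) = Mul(22, Add(-18, Mul(3, Rational(1, 4), -5))) = Mul(22, Add(-18, Rational(-15, 4))) = Mul(22, Rational(-87, 4)) = Rational(-957, 2)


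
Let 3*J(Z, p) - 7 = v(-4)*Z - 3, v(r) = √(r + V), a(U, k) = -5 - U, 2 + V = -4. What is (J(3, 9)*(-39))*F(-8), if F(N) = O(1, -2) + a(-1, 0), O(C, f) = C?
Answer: 156 + 117*I*√10 ≈ 156.0 + 369.99*I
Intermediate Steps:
V = -6 (V = -2 - 4 = -6)
v(r) = √(-6 + r) (v(r) = √(r - 6) = √(-6 + r))
J(Z, p) = 4/3 + I*Z*√10/3 (J(Z, p) = 7/3 + (√(-6 - 4)*Z - 3)/3 = 7/3 + (√(-10)*Z - 3)/3 = 7/3 + ((I*√10)*Z - 3)/3 = 7/3 + (I*Z*√10 - 3)/3 = 7/3 + (-3 + I*Z*√10)/3 = 7/3 + (-1 + I*Z*√10/3) = 4/3 + I*Z*√10/3)
F(N) = -3 (F(N) = 1 + (-5 - 1*(-1)) = 1 + (-5 + 1) = 1 - 4 = -3)
(J(3, 9)*(-39))*F(-8) = ((4/3 + (⅓)*I*3*√10)*(-39))*(-3) = ((4/3 + I*√10)*(-39))*(-3) = (-52 - 39*I*√10)*(-3) = 156 + 117*I*√10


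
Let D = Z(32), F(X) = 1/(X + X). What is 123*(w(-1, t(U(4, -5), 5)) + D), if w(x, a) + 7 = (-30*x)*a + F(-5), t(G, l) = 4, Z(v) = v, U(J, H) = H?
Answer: 178227/10 ≈ 17823.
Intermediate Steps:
F(X) = 1/(2*X)
D = 32
w(x, a) = -71/10 - 30*a*x (w(x, a) = -7 + ((-30*x)*a + (1/2)/(-5)) = -7 + (-30*a*x + (1/2)*(-1/5)) = -7 + (-30*a*x - 1/10) = -7 + (-1/10 - 30*a*x) = -71/10 - 30*a*x)
123*(w(-1, t(U(4, -5), 5)) + D) = 123*((-71/10 - 30*4*(-1)) + 32) = 123*((-71/10 + 120) + 32) = 123*(1129/10 + 32) = 123*(1449/10) = 178227/10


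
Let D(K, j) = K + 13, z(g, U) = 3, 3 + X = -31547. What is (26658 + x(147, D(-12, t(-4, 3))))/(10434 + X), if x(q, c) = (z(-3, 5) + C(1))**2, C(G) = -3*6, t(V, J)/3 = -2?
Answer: -26883/21116 ≈ -1.2731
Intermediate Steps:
t(V, J) = -6 (t(V, J) = 3*(-2) = -6)
X = -31550 (X = -3 - 31547 = -31550)
D(K, j) = 13 + K
C(G) = -18
x(q, c) = 225 (x(q, c) = (3 - 18)**2 = (-15)**2 = 225)
(26658 + x(147, D(-12, t(-4, 3))))/(10434 + X) = (26658 + 225)/(10434 - 31550) = 26883/(-21116) = 26883*(-1/21116) = -26883/21116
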